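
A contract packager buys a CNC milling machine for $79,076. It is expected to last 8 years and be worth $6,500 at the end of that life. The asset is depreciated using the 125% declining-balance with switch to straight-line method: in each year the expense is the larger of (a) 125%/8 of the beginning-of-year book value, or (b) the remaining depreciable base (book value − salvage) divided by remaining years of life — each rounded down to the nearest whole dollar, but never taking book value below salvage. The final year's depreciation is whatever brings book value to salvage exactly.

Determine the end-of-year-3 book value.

$47,500

Depreciable base = $79,076 − $6,500 = $72,576.
Year 1: DB = ⌊$79,076 × 125%/8⌋ = $12,355; SL = ⌊$72,576/8⌋ = $9,072 → take DB $12,355. Book value $66,721.
Year 2: DB = ⌊$66,721 × 125%/8⌋ = $10,425; SL = ⌊$60,221/7⌋ = $8,603 → take DB $10,425. Book value $56,296.
Year 3: DB = ⌊$56,296 × 125%/8⌋ = $8,796; SL = ⌊$49,796/6⌋ = $8,299 → take DB $8,796. Book value $47,500.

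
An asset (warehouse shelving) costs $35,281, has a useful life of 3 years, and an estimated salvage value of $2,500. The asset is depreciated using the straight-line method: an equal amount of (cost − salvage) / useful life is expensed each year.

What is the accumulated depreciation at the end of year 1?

$10,927

Depreciable base = $35,281 − $2,500 = $32,781.
Annual expense = $32,781 / 3 = $10,927.
End of year 1: book value $24,354.
Accumulated through year 1 = $35,281 − $24,354 = $10,927.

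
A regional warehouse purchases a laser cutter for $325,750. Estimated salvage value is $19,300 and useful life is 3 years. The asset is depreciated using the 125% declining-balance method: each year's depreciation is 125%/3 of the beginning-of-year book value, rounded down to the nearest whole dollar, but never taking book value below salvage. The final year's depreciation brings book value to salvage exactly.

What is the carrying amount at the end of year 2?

Depreciable base = $325,750 − $19,300 = $306,450.
Year 1: ⌊$325,750 × 125%/3⌋ = $135,729. Book value $190,021.
Year 2: ⌊$190,021 × 125%/3⌋ = $79,175. Book value $110,846.

$110,846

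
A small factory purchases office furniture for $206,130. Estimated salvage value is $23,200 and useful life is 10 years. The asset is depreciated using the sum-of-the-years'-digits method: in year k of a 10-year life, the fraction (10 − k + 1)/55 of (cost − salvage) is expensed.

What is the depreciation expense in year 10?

Depreciable base = $206,130 − $23,200 = $182,930.
Sum of the years' digits = 10+9+8+7+6+5+4+3+2+1 = 55.
Year 1: $182,930 × 10/55 = $33,260. Book value $172,870.
Year 2: $182,930 × 9/55 = $29,934. Book value $142,936.
Year 3: $182,930 × 8/55 = $26,608. Book value $116,328.
Year 4: $182,930 × 7/55 = $23,282. Book value $93,046.
Year 5: $182,930 × 6/55 = $19,956. Book value $73,090.
Year 6: $182,930 × 5/55 = $16,630. Book value $56,460.
Year 7: $182,930 × 4/55 = $13,304. Book value $43,156.
Year 8: $182,930 × 3/55 = $9,978. Book value $33,178.
Year 9: $182,930 × 2/55 = $6,652. Book value $26,526.
Year 10: $182,930 × 1/55 = $3,326. Book value $23,200.

$3,326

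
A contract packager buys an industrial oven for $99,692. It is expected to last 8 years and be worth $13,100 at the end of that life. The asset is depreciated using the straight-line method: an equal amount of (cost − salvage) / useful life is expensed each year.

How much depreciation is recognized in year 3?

$10,824

Depreciable base = $99,692 − $13,100 = $86,592.
Annual expense = $86,592 / 8 = $10,824.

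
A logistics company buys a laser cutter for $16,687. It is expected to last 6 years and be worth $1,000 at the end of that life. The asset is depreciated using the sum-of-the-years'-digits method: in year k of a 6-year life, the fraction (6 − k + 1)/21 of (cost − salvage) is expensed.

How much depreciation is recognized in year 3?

Depreciable base = $16,687 − $1,000 = $15,687.
Sum of the years' digits = 6+5+4+3+2+1 = 21.
Year 1: $15,687 × 6/21 = $4,482. Book value $12,205.
Year 2: $15,687 × 5/21 = $3,735. Book value $8,470.
Year 3: $15,687 × 4/21 = $2,988. Book value $5,482.

$2,988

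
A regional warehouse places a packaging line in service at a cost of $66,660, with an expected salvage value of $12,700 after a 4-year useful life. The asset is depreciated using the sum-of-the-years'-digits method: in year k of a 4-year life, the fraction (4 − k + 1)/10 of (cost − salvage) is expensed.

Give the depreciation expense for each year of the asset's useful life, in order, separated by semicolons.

$21,584; $16,188; $10,792; $5,396

Depreciable base = $66,660 − $12,700 = $53,960.
Sum of the years' digits = 4+3+2+1 = 10.
Year 1: $53,960 × 4/10 = $21,584. Book value $45,076.
Year 2: $53,960 × 3/10 = $16,188. Book value $28,888.
Year 3: $53,960 × 2/10 = $10,792. Book value $18,096.
Year 4: $53,960 × 1/10 = $5,396. Book value $12,700.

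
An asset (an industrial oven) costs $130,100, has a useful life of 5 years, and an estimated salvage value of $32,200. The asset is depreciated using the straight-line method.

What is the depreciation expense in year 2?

Depreciable base = $130,100 − $32,200 = $97,900.
Annual expense = $97,900 / 5 = $19,580.

$19,580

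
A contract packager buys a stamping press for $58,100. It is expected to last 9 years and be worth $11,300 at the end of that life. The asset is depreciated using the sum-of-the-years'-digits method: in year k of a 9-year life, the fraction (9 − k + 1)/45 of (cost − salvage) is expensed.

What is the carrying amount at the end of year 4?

Depreciable base = $58,100 − $11,300 = $46,800.
Sum of the years' digits = 9+8+7+6+5+4+3+2+1 = 45.
Year 1: $46,800 × 9/45 = $9,360. Book value $48,740.
Year 2: $46,800 × 8/45 = $8,320. Book value $40,420.
Year 3: $46,800 × 7/45 = $7,280. Book value $33,140.
Year 4: $46,800 × 6/45 = $6,240. Book value $26,900.

$26,900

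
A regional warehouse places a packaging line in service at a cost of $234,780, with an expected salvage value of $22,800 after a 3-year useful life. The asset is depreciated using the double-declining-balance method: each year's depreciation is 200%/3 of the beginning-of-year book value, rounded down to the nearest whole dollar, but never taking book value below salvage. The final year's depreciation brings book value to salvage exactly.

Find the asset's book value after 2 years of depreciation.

$26,087

Depreciable base = $234,780 − $22,800 = $211,980.
Year 1: ⌊$234,780 × 200%/3⌋ = $156,520. Book value $78,260.
Year 2: ⌊$78,260 × 200%/3⌋ = $52,173. Book value $26,087.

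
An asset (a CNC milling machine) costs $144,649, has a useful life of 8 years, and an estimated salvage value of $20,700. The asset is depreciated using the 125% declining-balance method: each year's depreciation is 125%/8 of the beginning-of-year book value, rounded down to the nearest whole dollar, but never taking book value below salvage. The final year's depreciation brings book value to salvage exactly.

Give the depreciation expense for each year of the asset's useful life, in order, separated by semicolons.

$22,601; $19,070; $16,090; $13,576; $11,455; $9,665; $8,155; $23,337

Depreciable base = $144,649 − $20,700 = $123,949.
Year 1: ⌊$144,649 × 125%/8⌋ = $22,601. Book value $122,048.
Year 2: ⌊$122,048 × 125%/8⌋ = $19,070. Book value $102,978.
Year 3: ⌊$102,978 × 125%/8⌋ = $16,090. Book value $86,888.
Year 4: ⌊$86,888 × 125%/8⌋ = $13,576. Book value $73,312.
Year 5: ⌊$73,312 × 125%/8⌋ = $11,455. Book value $61,857.
Year 6: ⌊$61,857 × 125%/8⌋ = $9,665. Book value $52,192.
Year 7: ⌊$52,192 × 125%/8⌋ = $8,155. Book value $44,037.
Year 8 (final): $44,037 − $20,700 = $23,337. Book value $20,700.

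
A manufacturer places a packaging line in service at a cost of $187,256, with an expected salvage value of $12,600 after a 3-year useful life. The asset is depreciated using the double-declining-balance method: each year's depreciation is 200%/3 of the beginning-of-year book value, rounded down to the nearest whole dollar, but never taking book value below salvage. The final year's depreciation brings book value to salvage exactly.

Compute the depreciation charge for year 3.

Depreciable base = $187,256 − $12,600 = $174,656.
Year 1: ⌊$187,256 × 200%/3⌋ = $124,837. Book value $62,419.
Year 2: ⌊$62,419 × 200%/3⌋ = $41,612. Book value $20,807.
Year 3 (final): $20,807 − $12,600 = $8,207. Book value $12,600.

$8,207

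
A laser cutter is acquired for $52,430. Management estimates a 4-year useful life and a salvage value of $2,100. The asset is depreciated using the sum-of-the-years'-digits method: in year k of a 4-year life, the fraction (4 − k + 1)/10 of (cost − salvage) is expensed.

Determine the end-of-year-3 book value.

$7,133

Depreciable base = $52,430 − $2,100 = $50,330.
Sum of the years' digits = 4+3+2+1 = 10.
Year 1: $50,330 × 4/10 = $20,132. Book value $32,298.
Year 2: $50,330 × 3/10 = $15,099. Book value $17,199.
Year 3: $50,330 × 2/10 = $10,066. Book value $7,133.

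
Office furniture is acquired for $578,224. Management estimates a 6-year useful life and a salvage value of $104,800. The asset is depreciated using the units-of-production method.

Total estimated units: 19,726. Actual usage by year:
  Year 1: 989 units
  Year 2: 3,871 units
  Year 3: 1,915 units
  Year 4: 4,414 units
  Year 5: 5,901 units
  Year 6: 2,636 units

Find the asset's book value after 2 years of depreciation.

$461,584

Depreciable base = $578,224 − $104,800 = $473,424.
Rate = $473,424 / 19,726 units = $24 per unit.
Year 1: 989 × $24 = $23,736. Book value $554,488.
Year 2: 3,871 × $24 = $92,904. Book value $461,584.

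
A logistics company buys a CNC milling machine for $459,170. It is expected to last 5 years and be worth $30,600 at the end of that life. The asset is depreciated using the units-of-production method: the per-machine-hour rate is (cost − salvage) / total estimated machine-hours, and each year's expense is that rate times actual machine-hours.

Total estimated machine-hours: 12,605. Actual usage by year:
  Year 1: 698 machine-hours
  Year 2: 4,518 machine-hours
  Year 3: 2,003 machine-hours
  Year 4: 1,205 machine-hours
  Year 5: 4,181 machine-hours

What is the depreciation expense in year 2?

Depreciable base = $459,170 − $30,600 = $428,570.
Rate = $428,570 / 12,605 machine-hours = $34 per machine-hour.
Year 1: 698 × $34 = $23,732. Book value $435,438.
Year 2: 4,518 × $34 = $153,612. Book value $281,826.

$153,612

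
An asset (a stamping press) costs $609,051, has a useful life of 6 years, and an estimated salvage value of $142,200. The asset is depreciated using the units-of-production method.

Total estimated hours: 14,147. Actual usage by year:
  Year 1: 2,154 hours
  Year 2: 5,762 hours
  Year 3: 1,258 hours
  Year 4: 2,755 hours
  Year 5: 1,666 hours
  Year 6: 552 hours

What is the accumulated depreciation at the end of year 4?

Depreciable base = $609,051 − $142,200 = $466,851.
Rate = $466,851 / 14,147 hours = $33 per hour.
Year 1: 2,154 × $33 = $71,082. Book value $537,969.
Year 2: 5,762 × $33 = $190,146. Book value $347,823.
Year 3: 1,258 × $33 = $41,514. Book value $306,309.
Year 4: 2,755 × $33 = $90,915. Book value $215,394.
Accumulated through year 4 = $609,051 − $215,394 = $393,657.

$393,657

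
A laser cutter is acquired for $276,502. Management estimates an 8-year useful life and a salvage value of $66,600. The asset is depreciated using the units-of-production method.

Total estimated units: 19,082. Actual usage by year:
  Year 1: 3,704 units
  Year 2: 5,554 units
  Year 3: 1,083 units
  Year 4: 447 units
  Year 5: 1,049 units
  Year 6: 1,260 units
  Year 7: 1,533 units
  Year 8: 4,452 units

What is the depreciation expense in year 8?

$48,972

Depreciable base = $276,502 − $66,600 = $209,902.
Rate = $209,902 / 19,082 units = $11 per unit.
Year 1: 3,704 × $11 = $40,744. Book value $235,758.
Year 2: 5,554 × $11 = $61,094. Book value $174,664.
Year 3: 1,083 × $11 = $11,913. Book value $162,751.
Year 4: 447 × $11 = $4,917. Book value $157,834.
Year 5: 1,049 × $11 = $11,539. Book value $146,295.
Year 6: 1,260 × $11 = $13,860. Book value $132,435.
Year 7: 1,533 × $11 = $16,863. Book value $115,572.
Year 8: 4,452 × $11 = $48,972. Book value $66,600.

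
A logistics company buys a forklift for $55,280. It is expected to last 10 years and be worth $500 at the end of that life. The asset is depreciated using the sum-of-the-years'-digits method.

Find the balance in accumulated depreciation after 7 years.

Depreciable base = $55,280 − $500 = $54,780.
Sum of the years' digits = 10+9+8+7+6+5+4+3+2+1 = 55.
Year 1: $54,780 × 10/55 = $9,960. Book value $45,320.
Year 2: $54,780 × 9/55 = $8,964. Book value $36,356.
Year 3: $54,780 × 8/55 = $7,968. Book value $28,388.
Year 4: $54,780 × 7/55 = $6,972. Book value $21,416.
Year 5: $54,780 × 6/55 = $5,976. Book value $15,440.
Year 6: $54,780 × 5/55 = $4,980. Book value $10,460.
Year 7: $54,780 × 4/55 = $3,984. Book value $6,476.
Accumulated through year 7 = $55,280 − $6,476 = $48,804.

$48,804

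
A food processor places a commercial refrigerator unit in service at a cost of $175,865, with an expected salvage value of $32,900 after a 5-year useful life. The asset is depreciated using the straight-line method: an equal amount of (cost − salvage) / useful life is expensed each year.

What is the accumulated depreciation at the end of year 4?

$114,372

Depreciable base = $175,865 − $32,900 = $142,965.
Annual expense = $142,965 / 5 = $28,593.
End of year 1: book value $147,272.
End of year 2: book value $118,679.
End of year 3: book value $90,086.
End of year 4: book value $61,493.
Accumulated through year 4 = $175,865 − $61,493 = $114,372.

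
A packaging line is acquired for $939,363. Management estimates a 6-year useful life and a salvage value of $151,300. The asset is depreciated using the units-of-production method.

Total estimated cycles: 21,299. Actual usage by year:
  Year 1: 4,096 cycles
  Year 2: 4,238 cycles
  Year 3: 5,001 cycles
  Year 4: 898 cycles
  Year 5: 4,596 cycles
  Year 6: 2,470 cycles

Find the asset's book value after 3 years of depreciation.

$445,968

Depreciable base = $939,363 − $151,300 = $788,063.
Rate = $788,063 / 21,299 cycles = $37 per cycle.
Year 1: 4,096 × $37 = $151,552. Book value $787,811.
Year 2: 4,238 × $37 = $156,806. Book value $631,005.
Year 3: 5,001 × $37 = $185,037. Book value $445,968.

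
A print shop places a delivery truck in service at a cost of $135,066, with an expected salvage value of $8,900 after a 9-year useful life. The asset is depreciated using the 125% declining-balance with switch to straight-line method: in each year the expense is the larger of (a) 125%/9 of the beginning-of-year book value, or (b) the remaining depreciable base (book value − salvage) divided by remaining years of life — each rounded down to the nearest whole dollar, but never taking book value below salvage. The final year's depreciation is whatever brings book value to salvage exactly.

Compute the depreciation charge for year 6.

Depreciable base = $135,066 − $8,900 = $126,166.
Year 1: DB = ⌊$135,066 × 125%/9⌋ = $18,759; SL = ⌊$126,166/9⌋ = $14,018 → take DB $18,759. Book value $116,307.
Year 2: DB = ⌊$116,307 × 125%/9⌋ = $16,153; SL = ⌊$107,407/8⌋ = $13,425 → take DB $16,153. Book value $100,154.
Year 3: DB = ⌊$100,154 × 125%/9⌋ = $13,910; SL = ⌊$91,254/7⌋ = $13,036 → take DB $13,910. Book value $86,244.
Year 4: DB = ⌊$86,244 × 125%/9⌋ = $11,978; SL = ⌊$77,344/6⌋ = $12,890 → take SL $12,890. Book value $73,354.
Year 5: DB = ⌊$73,354 × 125%/9⌋ = $10,188; SL = ⌊$64,454/5⌋ = $12,890 → take SL $12,890. Book value $60,464.
Year 6: DB = ⌊$60,464 × 125%/9⌋ = $8,397; SL = ⌊$51,564/4⌋ = $12,891 → take SL $12,891. Book value $47,573.

$12,891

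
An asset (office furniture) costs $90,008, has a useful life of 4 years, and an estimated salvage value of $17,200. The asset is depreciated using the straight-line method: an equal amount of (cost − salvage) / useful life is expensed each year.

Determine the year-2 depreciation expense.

Depreciable base = $90,008 − $17,200 = $72,808.
Annual expense = $72,808 / 4 = $18,202.

$18,202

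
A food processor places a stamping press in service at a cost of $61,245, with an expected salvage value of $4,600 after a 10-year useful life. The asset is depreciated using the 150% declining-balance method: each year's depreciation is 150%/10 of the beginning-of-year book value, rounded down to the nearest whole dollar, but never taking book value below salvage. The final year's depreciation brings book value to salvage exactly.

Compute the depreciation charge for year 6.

Depreciable base = $61,245 − $4,600 = $56,645.
Year 1: ⌊$61,245 × 150%/10⌋ = $9,186. Book value $52,059.
Year 2: ⌊$52,059 × 150%/10⌋ = $7,808. Book value $44,251.
Year 3: ⌊$44,251 × 150%/10⌋ = $6,637. Book value $37,614.
Year 4: ⌊$37,614 × 150%/10⌋ = $5,642. Book value $31,972.
Year 5: ⌊$31,972 × 150%/10⌋ = $4,795. Book value $27,177.
Year 6: ⌊$27,177 × 150%/10⌋ = $4,076. Book value $23,101.

$4,076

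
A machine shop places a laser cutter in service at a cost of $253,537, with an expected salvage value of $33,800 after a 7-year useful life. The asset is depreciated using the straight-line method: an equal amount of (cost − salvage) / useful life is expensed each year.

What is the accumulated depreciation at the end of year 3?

Depreciable base = $253,537 − $33,800 = $219,737.
Annual expense = $219,737 / 7 = $31,391.
End of year 1: book value $222,146.
End of year 2: book value $190,755.
End of year 3: book value $159,364.
Accumulated through year 3 = $253,537 − $159,364 = $94,173.

$94,173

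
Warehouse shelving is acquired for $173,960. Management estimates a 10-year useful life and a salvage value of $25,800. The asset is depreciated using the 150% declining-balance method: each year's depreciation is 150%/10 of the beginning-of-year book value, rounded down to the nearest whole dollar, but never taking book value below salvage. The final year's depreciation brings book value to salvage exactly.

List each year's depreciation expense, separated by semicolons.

Depreciable base = $173,960 − $25,800 = $148,160.
Year 1: ⌊$173,960 × 150%/10⌋ = $26,094. Book value $147,866.
Year 2: ⌊$147,866 × 150%/10⌋ = $22,179. Book value $125,687.
Year 3: ⌊$125,687 × 150%/10⌋ = $18,853. Book value $106,834.
Year 4: ⌊$106,834 × 150%/10⌋ = $16,025. Book value $90,809.
Year 5: ⌊$90,809 × 150%/10⌋ = $13,621. Book value $77,188.
Year 6: ⌊$77,188 × 150%/10⌋ = $11,578. Book value $65,610.
Year 7: ⌊$65,610 × 150%/10⌋ = $9,841. Book value $55,769.
Year 8: ⌊$55,769 × 150%/10⌋ = $8,365. Book value $47,404.
Year 9: ⌊$47,404 × 150%/10⌋ = $7,110. Book value $40,294.
Year 10 (final): $40,294 − $25,800 = $14,494. Book value $25,800.

$26,094; $22,179; $18,853; $16,025; $13,621; $11,578; $9,841; $8,365; $7,110; $14,494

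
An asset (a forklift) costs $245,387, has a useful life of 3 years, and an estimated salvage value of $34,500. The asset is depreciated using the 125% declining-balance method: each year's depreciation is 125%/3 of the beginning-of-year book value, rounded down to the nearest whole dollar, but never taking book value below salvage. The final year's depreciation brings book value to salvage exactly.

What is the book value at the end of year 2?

$83,501

Depreciable base = $245,387 − $34,500 = $210,887.
Year 1: ⌊$245,387 × 125%/3⌋ = $102,244. Book value $143,143.
Year 2: ⌊$143,143 × 125%/3⌋ = $59,642. Book value $83,501.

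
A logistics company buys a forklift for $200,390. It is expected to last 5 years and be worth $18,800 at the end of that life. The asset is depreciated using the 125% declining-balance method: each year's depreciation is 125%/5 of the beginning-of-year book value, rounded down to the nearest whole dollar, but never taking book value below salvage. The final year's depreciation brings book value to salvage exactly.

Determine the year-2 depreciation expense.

Depreciable base = $200,390 − $18,800 = $181,590.
Year 1: ⌊$200,390 × 125%/5⌋ = $50,097. Book value $150,293.
Year 2: ⌊$150,293 × 125%/5⌋ = $37,573. Book value $112,720.

$37,573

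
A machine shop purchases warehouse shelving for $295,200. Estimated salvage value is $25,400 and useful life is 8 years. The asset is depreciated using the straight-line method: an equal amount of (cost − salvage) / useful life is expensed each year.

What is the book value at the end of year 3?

$194,025

Depreciable base = $295,200 − $25,400 = $269,800.
Annual expense = $269,800 / 8 = $33,725.
End of year 1: book value $261,475.
End of year 2: book value $227,750.
End of year 3: book value $194,025.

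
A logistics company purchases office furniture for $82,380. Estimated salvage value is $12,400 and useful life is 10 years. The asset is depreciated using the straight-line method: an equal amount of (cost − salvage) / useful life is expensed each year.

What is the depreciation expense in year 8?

Depreciable base = $82,380 − $12,400 = $69,980.
Annual expense = $69,980 / 10 = $6,998.

$6,998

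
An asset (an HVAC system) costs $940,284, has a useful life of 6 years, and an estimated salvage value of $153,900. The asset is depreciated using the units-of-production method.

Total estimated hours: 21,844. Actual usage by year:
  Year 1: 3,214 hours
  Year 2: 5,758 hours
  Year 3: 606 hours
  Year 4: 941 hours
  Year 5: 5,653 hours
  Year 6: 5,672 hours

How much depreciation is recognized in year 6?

$204,192

Depreciable base = $940,284 − $153,900 = $786,384.
Rate = $786,384 / 21,844 hours = $36 per hour.
Year 1: 3,214 × $36 = $115,704. Book value $824,580.
Year 2: 5,758 × $36 = $207,288. Book value $617,292.
Year 3: 606 × $36 = $21,816. Book value $595,476.
Year 4: 941 × $36 = $33,876. Book value $561,600.
Year 5: 5,653 × $36 = $203,508. Book value $358,092.
Year 6: 5,672 × $36 = $204,192. Book value $153,900.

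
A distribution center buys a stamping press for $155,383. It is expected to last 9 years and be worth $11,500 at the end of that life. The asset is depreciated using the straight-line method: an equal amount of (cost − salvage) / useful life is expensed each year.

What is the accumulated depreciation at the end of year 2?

Depreciable base = $155,383 − $11,500 = $143,883.
Annual expense = $143,883 / 9 = $15,987.
End of year 1: book value $139,396.
End of year 2: book value $123,409.
Accumulated through year 2 = $155,383 − $123,409 = $31,974.

$31,974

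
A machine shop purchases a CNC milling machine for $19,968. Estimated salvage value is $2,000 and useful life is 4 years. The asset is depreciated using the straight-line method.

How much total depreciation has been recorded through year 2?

Depreciable base = $19,968 − $2,000 = $17,968.
Annual expense = $17,968 / 4 = $4,492.
End of year 1: book value $15,476.
End of year 2: book value $10,984.
Accumulated through year 2 = $19,968 − $10,984 = $8,984.

$8,984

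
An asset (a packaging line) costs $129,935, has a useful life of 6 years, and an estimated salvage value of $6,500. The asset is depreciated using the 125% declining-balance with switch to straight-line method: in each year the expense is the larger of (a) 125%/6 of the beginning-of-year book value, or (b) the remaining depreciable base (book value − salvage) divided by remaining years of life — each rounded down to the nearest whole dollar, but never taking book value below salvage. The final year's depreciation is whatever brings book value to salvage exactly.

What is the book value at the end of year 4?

Depreciable base = $129,935 − $6,500 = $123,435.
Year 1: DB = ⌊$129,935 × 125%/6⌋ = $27,069; SL = ⌊$123,435/6⌋ = $20,572 → take DB $27,069. Book value $102,866.
Year 2: DB = ⌊$102,866 × 125%/6⌋ = $21,430; SL = ⌊$96,366/5⌋ = $19,273 → take DB $21,430. Book value $81,436.
Year 3: DB = ⌊$81,436 × 125%/6⌋ = $16,965; SL = ⌊$74,936/4⌋ = $18,734 → take SL $18,734. Book value $62,702.
Year 4: DB = ⌊$62,702 × 125%/6⌋ = $13,062; SL = ⌊$56,202/3⌋ = $18,734 → take SL $18,734. Book value $43,968.

$43,968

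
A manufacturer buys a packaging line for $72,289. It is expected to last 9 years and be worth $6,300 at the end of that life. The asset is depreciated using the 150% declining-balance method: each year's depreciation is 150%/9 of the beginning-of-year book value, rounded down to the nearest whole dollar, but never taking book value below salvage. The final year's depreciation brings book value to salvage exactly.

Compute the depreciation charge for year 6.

Depreciable base = $72,289 − $6,300 = $65,989.
Year 1: ⌊$72,289 × 150%/9⌋ = $12,048. Book value $60,241.
Year 2: ⌊$60,241 × 150%/9⌋ = $10,040. Book value $50,201.
Year 3: ⌊$50,201 × 150%/9⌋ = $8,366. Book value $41,835.
Year 4: ⌊$41,835 × 150%/9⌋ = $6,972. Book value $34,863.
Year 5: ⌊$34,863 × 150%/9⌋ = $5,810. Book value $29,053.
Year 6: ⌊$29,053 × 150%/9⌋ = $4,842. Book value $24,211.

$4,842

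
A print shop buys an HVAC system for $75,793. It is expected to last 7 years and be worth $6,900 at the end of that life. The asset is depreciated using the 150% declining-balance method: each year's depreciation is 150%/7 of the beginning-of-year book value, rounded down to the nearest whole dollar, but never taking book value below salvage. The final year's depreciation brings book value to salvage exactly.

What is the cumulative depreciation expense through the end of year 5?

$53,096

Depreciable base = $75,793 − $6,900 = $68,893.
Year 1: ⌊$75,793 × 150%/7⌋ = $16,241. Book value $59,552.
Year 2: ⌊$59,552 × 150%/7⌋ = $12,761. Book value $46,791.
Year 3: ⌊$46,791 × 150%/7⌋ = $10,026. Book value $36,765.
Year 4: ⌊$36,765 × 150%/7⌋ = $7,878. Book value $28,887.
Year 5: ⌊$28,887 × 150%/7⌋ = $6,190. Book value $22,697.
Accumulated through year 5 = $75,793 − $22,697 = $53,096.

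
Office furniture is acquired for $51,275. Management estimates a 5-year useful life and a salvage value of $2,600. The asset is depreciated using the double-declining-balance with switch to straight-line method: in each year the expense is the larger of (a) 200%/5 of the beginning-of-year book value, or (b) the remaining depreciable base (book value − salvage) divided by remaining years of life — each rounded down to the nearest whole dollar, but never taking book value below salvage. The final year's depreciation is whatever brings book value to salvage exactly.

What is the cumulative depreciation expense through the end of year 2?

Depreciable base = $51,275 − $2,600 = $48,675.
Year 1: DB = ⌊$51,275 × 200%/5⌋ = $20,510; SL = ⌊$48,675/5⌋ = $9,735 → take DB $20,510. Book value $30,765.
Year 2: DB = ⌊$30,765 × 200%/5⌋ = $12,306; SL = ⌊$28,165/4⌋ = $7,041 → take DB $12,306. Book value $18,459.
Accumulated through year 2 = $51,275 − $18,459 = $32,816.

$32,816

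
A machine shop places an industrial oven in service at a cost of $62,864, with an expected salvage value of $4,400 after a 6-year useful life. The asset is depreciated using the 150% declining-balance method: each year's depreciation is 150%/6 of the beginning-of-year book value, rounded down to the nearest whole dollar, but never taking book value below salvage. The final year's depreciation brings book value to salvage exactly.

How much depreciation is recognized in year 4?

Depreciable base = $62,864 − $4,400 = $58,464.
Year 1: ⌊$62,864 × 150%/6⌋ = $15,716. Book value $47,148.
Year 2: ⌊$47,148 × 150%/6⌋ = $11,787. Book value $35,361.
Year 3: ⌊$35,361 × 150%/6⌋ = $8,840. Book value $26,521.
Year 4: ⌊$26,521 × 150%/6⌋ = $6,630. Book value $19,891.

$6,630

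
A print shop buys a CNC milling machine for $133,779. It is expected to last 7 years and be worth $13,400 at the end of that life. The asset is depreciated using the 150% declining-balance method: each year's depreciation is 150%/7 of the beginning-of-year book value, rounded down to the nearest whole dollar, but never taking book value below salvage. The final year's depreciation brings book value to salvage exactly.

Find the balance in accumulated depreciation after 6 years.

$102,301

Depreciable base = $133,779 − $13,400 = $120,379.
Year 1: ⌊$133,779 × 150%/7⌋ = $28,666. Book value $105,113.
Year 2: ⌊$105,113 × 150%/7⌋ = $22,524. Book value $82,589.
Year 3: ⌊$82,589 × 150%/7⌋ = $17,697. Book value $64,892.
Year 4: ⌊$64,892 × 150%/7⌋ = $13,905. Book value $50,987.
Year 5: ⌊$50,987 × 150%/7⌋ = $10,925. Book value $40,062.
Year 6: ⌊$40,062 × 150%/7⌋ = $8,584. Book value $31,478.
Accumulated through year 6 = $133,779 − $31,478 = $102,301.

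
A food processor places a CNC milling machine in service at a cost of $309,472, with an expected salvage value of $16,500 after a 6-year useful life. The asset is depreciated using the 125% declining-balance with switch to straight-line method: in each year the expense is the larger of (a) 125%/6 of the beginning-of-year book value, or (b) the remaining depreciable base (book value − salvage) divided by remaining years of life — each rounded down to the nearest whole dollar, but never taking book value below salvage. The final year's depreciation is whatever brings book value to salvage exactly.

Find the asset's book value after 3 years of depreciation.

Depreciable base = $309,472 − $16,500 = $292,972.
Year 1: DB = ⌊$309,472 × 125%/6⌋ = $64,473; SL = ⌊$292,972/6⌋ = $48,828 → take DB $64,473. Book value $244,999.
Year 2: DB = ⌊$244,999 × 125%/6⌋ = $51,041; SL = ⌊$228,499/5⌋ = $45,699 → take DB $51,041. Book value $193,958.
Year 3: DB = ⌊$193,958 × 125%/6⌋ = $40,407; SL = ⌊$177,458/4⌋ = $44,364 → take SL $44,364. Book value $149,594.

$149,594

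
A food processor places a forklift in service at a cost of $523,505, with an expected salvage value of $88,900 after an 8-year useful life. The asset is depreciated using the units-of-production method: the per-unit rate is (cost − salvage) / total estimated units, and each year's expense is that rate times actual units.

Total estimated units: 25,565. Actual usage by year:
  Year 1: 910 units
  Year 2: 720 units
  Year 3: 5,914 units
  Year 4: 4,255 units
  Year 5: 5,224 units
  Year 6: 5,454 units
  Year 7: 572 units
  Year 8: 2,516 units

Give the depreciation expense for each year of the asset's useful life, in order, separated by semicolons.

$15,470; $12,240; $100,538; $72,335; $88,808; $92,718; $9,724; $42,772

Depreciable base = $523,505 − $88,900 = $434,605.
Rate = $434,605 / 25,565 units = $17 per unit.
Year 1: 910 × $17 = $15,470. Book value $508,035.
Year 2: 720 × $17 = $12,240. Book value $495,795.
Year 3: 5,914 × $17 = $100,538. Book value $395,257.
Year 4: 4,255 × $17 = $72,335. Book value $322,922.
Year 5: 5,224 × $17 = $88,808. Book value $234,114.
Year 6: 5,454 × $17 = $92,718. Book value $141,396.
Year 7: 572 × $17 = $9,724. Book value $131,672.
Year 8: 2,516 × $17 = $42,772. Book value $88,900.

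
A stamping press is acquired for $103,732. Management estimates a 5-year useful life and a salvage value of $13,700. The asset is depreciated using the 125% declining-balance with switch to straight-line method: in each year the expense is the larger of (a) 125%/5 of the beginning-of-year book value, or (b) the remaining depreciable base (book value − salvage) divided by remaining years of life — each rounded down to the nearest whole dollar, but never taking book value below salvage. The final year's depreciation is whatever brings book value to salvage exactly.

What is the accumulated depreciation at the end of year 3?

$60,265

Depreciable base = $103,732 − $13,700 = $90,032.
Year 1: DB = ⌊$103,732 × 125%/5⌋ = $25,933; SL = ⌊$90,032/5⌋ = $18,006 → take DB $25,933. Book value $77,799.
Year 2: DB = ⌊$77,799 × 125%/5⌋ = $19,449; SL = ⌊$64,099/4⌋ = $16,024 → take DB $19,449. Book value $58,350.
Year 3: DB = ⌊$58,350 × 125%/5⌋ = $14,587; SL = ⌊$44,650/3⌋ = $14,883 → take SL $14,883. Book value $43,467.
Accumulated through year 3 = $103,732 − $43,467 = $60,265.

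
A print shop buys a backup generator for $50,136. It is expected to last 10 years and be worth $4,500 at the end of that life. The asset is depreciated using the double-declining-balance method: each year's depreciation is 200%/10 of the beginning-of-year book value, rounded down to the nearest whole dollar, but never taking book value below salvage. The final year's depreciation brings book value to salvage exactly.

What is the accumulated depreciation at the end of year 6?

Depreciable base = $50,136 − $4,500 = $45,636.
Year 1: ⌊$50,136 × 200%/10⌋ = $10,027. Book value $40,109.
Year 2: ⌊$40,109 × 200%/10⌋ = $8,021. Book value $32,088.
Year 3: ⌊$32,088 × 200%/10⌋ = $6,417. Book value $25,671.
Year 4: ⌊$25,671 × 200%/10⌋ = $5,134. Book value $20,537.
Year 5: ⌊$20,537 × 200%/10⌋ = $4,107. Book value $16,430.
Year 6: ⌊$16,430 × 200%/10⌋ = $3,286. Book value $13,144.
Accumulated through year 6 = $50,136 − $13,144 = $36,992.

$36,992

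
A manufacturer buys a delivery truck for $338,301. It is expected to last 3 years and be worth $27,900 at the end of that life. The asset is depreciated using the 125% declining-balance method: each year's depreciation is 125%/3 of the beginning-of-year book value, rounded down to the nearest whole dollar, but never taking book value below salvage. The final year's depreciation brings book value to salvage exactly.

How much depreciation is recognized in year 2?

$82,226

Depreciable base = $338,301 − $27,900 = $310,401.
Year 1: ⌊$338,301 × 125%/3⌋ = $140,958. Book value $197,343.
Year 2: ⌊$197,343 × 125%/3⌋ = $82,226. Book value $115,117.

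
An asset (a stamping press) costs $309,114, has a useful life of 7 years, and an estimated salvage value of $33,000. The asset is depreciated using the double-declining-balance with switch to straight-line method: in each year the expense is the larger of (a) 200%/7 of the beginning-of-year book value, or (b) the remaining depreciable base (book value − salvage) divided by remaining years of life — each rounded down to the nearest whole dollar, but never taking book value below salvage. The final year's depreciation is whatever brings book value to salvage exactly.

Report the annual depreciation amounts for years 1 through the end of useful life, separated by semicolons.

Depreciable base = $309,114 − $33,000 = $276,114.
Year 1: DB = ⌊$309,114 × 200%/7⌋ = $88,318; SL = ⌊$276,114/7⌋ = $39,444 → take DB $88,318. Book value $220,796.
Year 2: DB = ⌊$220,796 × 200%/7⌋ = $63,084; SL = ⌊$187,796/6⌋ = $31,299 → take DB $63,084. Book value $157,712.
Year 3: DB = ⌊$157,712 × 200%/7⌋ = $45,060; SL = ⌊$124,712/5⌋ = $24,942 → take DB $45,060. Book value $112,652.
Year 4: DB = ⌊$112,652 × 200%/7⌋ = $32,186; SL = ⌊$79,652/4⌋ = $19,913 → take DB $32,186. Book value $80,466.
Year 5: DB = ⌊$80,466 × 200%/7⌋ = $22,990; SL = ⌊$47,466/3⌋ = $15,822 → take DB $22,990. Book value $57,476.
Year 6: DB = ⌊$57,476 × 200%/7⌋ = $16,421; SL = ⌊$24,476/2⌋ = $12,238 → take DB $16,421. Book value $41,055.
Year 7 (final): $41,055 − $33,000 = $8,055. Book value $33,000.

$88,318; $63,084; $45,060; $32,186; $22,990; $16,421; $8,055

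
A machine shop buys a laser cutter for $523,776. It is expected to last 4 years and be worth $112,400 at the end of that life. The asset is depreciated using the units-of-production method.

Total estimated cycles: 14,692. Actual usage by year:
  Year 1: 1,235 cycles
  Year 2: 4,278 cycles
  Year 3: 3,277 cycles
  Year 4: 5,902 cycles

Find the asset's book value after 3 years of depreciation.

$277,656

Depreciable base = $523,776 − $112,400 = $411,376.
Rate = $411,376 / 14,692 cycles = $28 per cycle.
Year 1: 1,235 × $28 = $34,580. Book value $489,196.
Year 2: 4,278 × $28 = $119,784. Book value $369,412.
Year 3: 3,277 × $28 = $91,756. Book value $277,656.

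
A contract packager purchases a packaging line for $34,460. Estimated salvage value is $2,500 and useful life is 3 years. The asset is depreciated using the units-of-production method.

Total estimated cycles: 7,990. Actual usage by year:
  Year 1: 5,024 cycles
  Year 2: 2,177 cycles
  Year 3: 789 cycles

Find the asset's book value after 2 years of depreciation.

$5,656

Depreciable base = $34,460 − $2,500 = $31,960.
Rate = $31,960 / 7,990 cycles = $4 per cycle.
Year 1: 5,024 × $4 = $20,096. Book value $14,364.
Year 2: 2,177 × $4 = $8,708. Book value $5,656.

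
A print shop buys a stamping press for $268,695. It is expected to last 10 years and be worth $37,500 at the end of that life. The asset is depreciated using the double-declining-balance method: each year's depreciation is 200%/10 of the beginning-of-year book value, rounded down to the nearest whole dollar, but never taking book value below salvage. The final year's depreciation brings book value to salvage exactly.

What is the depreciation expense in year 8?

Depreciable base = $268,695 − $37,500 = $231,195.
Year 1: ⌊$268,695 × 200%/10⌋ = $53,739. Book value $214,956.
Year 2: ⌊$214,956 × 200%/10⌋ = $42,991. Book value $171,965.
Year 3: ⌊$171,965 × 200%/10⌋ = $34,393. Book value $137,572.
Year 4: ⌊$137,572 × 200%/10⌋ = $27,514. Book value $110,058.
Year 5: ⌊$110,058 × 200%/10⌋ = $22,011. Book value $88,047.
Year 6: ⌊$88,047 × 200%/10⌋ = $17,609. Book value $70,438.
Year 7: ⌊$70,438 × 200%/10⌋ = $14,087. Book value $56,351.
Year 8: ⌊$56,351 × 200%/10⌋ = $11,270. Book value $45,081.

$11,270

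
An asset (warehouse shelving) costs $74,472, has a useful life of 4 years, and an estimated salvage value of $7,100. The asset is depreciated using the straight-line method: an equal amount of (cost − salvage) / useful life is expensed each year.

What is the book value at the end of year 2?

Depreciable base = $74,472 − $7,100 = $67,372.
Annual expense = $67,372 / 4 = $16,843.
End of year 1: book value $57,629.
End of year 2: book value $40,786.

$40,786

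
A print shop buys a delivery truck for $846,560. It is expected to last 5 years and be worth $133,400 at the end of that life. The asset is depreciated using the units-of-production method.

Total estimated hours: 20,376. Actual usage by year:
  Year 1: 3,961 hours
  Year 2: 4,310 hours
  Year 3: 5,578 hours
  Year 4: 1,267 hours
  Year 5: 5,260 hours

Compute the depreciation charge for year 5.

$184,100

Depreciable base = $846,560 − $133,400 = $713,160.
Rate = $713,160 / 20,376 hours = $35 per hour.
Year 1: 3,961 × $35 = $138,635. Book value $707,925.
Year 2: 4,310 × $35 = $150,850. Book value $557,075.
Year 3: 5,578 × $35 = $195,230. Book value $361,845.
Year 4: 1,267 × $35 = $44,345. Book value $317,500.
Year 5: 5,260 × $35 = $184,100. Book value $133,400.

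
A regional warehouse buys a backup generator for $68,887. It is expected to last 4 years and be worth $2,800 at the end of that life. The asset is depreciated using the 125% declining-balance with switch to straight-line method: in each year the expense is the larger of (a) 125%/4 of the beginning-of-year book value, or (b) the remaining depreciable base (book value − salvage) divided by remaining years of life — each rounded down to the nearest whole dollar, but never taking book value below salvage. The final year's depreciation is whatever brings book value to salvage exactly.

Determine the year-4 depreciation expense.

$14,854

Depreciable base = $68,887 − $2,800 = $66,087.
Year 1: DB = ⌊$68,887 × 125%/4⌋ = $21,527; SL = ⌊$66,087/4⌋ = $16,521 → take DB $21,527. Book value $47,360.
Year 2: DB = ⌊$47,360 × 125%/4⌋ = $14,800; SL = ⌊$44,560/3⌋ = $14,853 → take SL $14,853. Book value $32,507.
Year 3: DB = ⌊$32,507 × 125%/4⌋ = $10,158; SL = ⌊$29,707/2⌋ = $14,853 → take SL $14,853. Book value $17,654.
Year 4 (final): $17,654 − $2,800 = $14,854. Book value $2,800.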